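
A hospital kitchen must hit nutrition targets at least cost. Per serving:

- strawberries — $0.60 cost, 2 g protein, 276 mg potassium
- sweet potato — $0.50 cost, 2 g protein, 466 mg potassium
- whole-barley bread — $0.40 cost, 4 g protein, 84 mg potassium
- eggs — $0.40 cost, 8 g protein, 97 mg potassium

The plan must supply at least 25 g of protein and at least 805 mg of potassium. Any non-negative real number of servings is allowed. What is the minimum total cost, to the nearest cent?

$1.70

For a min-cost LP with two ≥-constraints, a basic feasible solution has at most two positive variables.
strawberries only: max(25/2, 805/276) = 12.5 servings → $7.50.
sweet potato only: max(25/2, 805/466) = 12.5 servings → $6.25.
whole-barley bread only: max(25/4, 805/84) = 9.583 servings → $3.83.
eggs only: max(25/8, 805/97) = 8.299 servings → $3.32.
strawberries + sweet potato: intersection lies outside the first quadrant.
strawberries + whole-barley bread with both tight: 1.197 servings and 5.652 servings → $2.98.
strawberries + eggs with both tight: 1.994 servings and 2.627 servings → $2.25.
sweet potato + whole-barley bread with both tight: 0.6604 servings and 5.92 servings → $2.70.
sweet potato + eggs with both tight: 1.136 servings and 2.841 servings → $1.70.
whole-barley bread + eggs: the both-tight solution has a negative serving — not a feasible corner.
So the least-cost plan costs $1.70.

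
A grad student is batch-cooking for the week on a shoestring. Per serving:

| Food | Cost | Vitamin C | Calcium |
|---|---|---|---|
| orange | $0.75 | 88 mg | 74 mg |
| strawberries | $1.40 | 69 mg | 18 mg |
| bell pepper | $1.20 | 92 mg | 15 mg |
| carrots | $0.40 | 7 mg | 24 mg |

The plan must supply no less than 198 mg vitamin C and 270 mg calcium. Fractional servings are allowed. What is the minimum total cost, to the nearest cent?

$2.74

Check every corner: each single food scaled to meet both minima, and each pair solved so both constraints bind.
orange only: max(198/88, 270/74) = 3.649 servings → $2.74.
strawberries only: max(198/69, 270/18) = 15 servings → $21.00.
bell pepper only: max(198/92, 270/15) = 18 servings → $21.60.
carrots only: max(198/7, 270/24) = 28.29 servings → $11.31.
orange + strawberries: intersection lies outside the first quadrant.
orange + bell pepper: the both-tight solution has a negative serving — not a feasible corner.
orange + carrots with both tight: 1.795 servings and 5.714 servings → $3.63.
strawberries + bell pepper: the both-tight solution has a negative serving — not a feasible corner.
strawberries + carrots with both tight: 1.871 servings and 9.847 servings → $6.56.
bell pepper + carrots with both tight: 1.361 servings and 10.4 servings → $5.79.
So the least-cost plan costs $2.74.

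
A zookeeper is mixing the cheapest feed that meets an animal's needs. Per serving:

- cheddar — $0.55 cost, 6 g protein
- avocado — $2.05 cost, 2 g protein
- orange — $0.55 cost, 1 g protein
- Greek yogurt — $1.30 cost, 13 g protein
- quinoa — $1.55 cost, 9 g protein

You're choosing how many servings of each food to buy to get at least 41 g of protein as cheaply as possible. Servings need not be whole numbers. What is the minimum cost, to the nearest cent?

Cost per g of protein: cheddar $0.0917, Greek yogurt $0.1000, quinoa $0.1722, orange $0.5500, avocado $1.0250.
With no serving limits, use only cheddar: 41 g / 6 g = 6.833 servings × $0.55 = $3.76.

$3.76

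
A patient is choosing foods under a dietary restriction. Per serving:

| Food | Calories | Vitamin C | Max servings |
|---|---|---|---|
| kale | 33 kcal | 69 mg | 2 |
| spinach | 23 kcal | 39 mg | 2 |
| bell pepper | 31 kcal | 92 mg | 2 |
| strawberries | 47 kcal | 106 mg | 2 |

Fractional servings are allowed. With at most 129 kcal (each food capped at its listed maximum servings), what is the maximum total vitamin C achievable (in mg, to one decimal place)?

Vitamin C per kcal: bell pepper 2.968, strawberries 2.255, kale 2.091, spinach 1.696.
Take 2 servings of bell pepper: uses 62 kcal, +184.0 mg vitamin C (running total 184.0 mg).
Take 1.426 servings of strawberries: uses 67 kcal, +151.1 mg vitamin C (running total 335.1 mg).
Greedy by best ratio exhausts the calories allowance optimally: 335.1 mg.

335.1 mg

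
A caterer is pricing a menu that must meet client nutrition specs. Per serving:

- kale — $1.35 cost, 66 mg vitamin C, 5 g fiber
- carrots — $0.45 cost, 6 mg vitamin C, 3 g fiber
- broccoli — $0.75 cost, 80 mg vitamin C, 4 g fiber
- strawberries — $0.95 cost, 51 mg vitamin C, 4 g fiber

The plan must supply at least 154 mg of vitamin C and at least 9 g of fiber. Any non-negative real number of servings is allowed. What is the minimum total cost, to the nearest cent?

$1.63

Two binding constraints pin down two serving amounts, so the optimal mix uses at most two foods. The candidates are each food alone (scaled to the tighter of vitamin C/fiber) and each pair with both constraints tight.
kale only: max(154/66, 9/5) = 2.333 servings → $3.15.
carrots only: max(154/6, 9/3) = 25.67 servings → $11.55.
broccoli only: max(154/80, 9/4) = 2.25 servings → $1.69.
strawberries only: max(154/51, 9/4) = 3.02 servings → $2.87.
kale + carrots: intersection lies outside the first quadrant.
kale + broccoli with both tight: 0.7647 servings and 1.294 servings → $2.00.
kale + strawberries with both targets exact would need a negative amount; discard.
carrots + broccoli with both tight: 0.4815 servings and 1.889 servings → $1.63.
carrots + strawberries: intersection lies outside the first quadrant.
broccoli + strawberries with both tight: 1.353 servings and 0.8966 servings → $1.87.
The minimum over all feasible corners is $1.63.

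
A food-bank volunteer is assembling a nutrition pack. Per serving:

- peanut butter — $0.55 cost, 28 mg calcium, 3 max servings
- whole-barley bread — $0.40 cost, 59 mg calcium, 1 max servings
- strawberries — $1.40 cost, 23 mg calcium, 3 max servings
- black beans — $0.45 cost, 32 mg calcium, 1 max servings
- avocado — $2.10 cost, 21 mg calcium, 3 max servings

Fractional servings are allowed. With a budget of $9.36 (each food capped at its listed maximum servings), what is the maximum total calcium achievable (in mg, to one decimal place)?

270.6 mg

Calcium per dollar: whole-barley bread 147.5, black beans 71.11, peanut butter 50.91, strawberries 16.43, avocado 10.
Take 1 serving of whole-barley bread: spends $0.40, +59.0 mg calcium (running total 59.0 mg).
Take 1 serving of black beans: spends $0.45, +32.0 mg calcium (running total 91.0 mg).
Take 3 servings of peanut butter: spends $1.65, +84.0 mg calcium (running total 175.0 mg).
Take 3 servings of strawberries: spends $4.20, +69.0 mg calcium (running total 244.0 mg).
Take 1.267 servings of avocado: spends $2.66, +26.6 mg calcium (running total 270.6 mg).
Greedy by best ratio exhausts the cost allowance optimally: 270.6 mg.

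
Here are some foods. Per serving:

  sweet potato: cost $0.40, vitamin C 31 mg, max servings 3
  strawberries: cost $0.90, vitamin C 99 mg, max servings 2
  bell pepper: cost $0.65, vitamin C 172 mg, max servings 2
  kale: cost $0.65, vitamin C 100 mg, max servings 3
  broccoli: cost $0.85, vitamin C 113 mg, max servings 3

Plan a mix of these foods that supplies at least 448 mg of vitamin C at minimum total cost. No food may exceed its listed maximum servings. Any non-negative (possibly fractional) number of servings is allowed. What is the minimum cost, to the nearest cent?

Cost per mg of vitamin C: bell pepper $0.0038, kale $0.0065, broccoli $0.0075, strawberries $0.0091, sweet potato $0.0129.
Take 2 servings of bell pepper: +344.0 mg vitamin C for $1.30 (total $1.30, still need 104.0 mg).
Take 1.04 servings of kale: +104.0 mg vitamin C for $0.68 (total $1.98, still need 0.0 mg).
Greedy by cheapest-per-mg is optimal for a single linear constraint, so the minimum cost is $1.98.

$1.98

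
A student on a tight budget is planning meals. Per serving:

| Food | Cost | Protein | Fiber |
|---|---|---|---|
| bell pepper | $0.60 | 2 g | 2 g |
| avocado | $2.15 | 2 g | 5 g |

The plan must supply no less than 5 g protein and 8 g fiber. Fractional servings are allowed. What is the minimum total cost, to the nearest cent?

This is a tiny linear program; its minimum lies at a vertex of the feasible set. List the vertices and price them.
bell pepper only: max(5/2, 8/2) = 4 servings → $2.40.
avocado only: max(5/2, 8/5) = 2.5 servings → $5.38.
bell pepper + avocado with both tight: 1.5 servings and 1 serving → $3.05.
Cheapest feasible corner: $2.40.

$2.40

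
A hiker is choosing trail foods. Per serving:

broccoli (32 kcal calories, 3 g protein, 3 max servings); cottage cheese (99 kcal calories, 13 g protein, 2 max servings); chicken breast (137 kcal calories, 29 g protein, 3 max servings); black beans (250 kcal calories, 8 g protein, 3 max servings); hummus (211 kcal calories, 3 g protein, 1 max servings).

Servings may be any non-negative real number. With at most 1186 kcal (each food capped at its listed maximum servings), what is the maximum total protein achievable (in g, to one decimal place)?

137.4 g

Protein per kcal: chicken breast 0.2117, cottage cheese 0.1313, broccoli 0.09375, black beans 0.032, hummus 0.01422.
Take 3 servings of chicken breast: uses 411 kcal, +87.0 g protein (running total 87.0 g).
Take 2 servings of cottage cheese: uses 198 kcal, +26.0 g protein (running total 113.0 g).
Take 3 servings of broccoli: uses 96 kcal, +9.0 g protein (running total 122.0 g).
Take 1.924 servings of black beans: uses 481 kcal, +15.4 g protein (running total 137.4 g).
Filling greedily by protein-per-kcal is optimal for one linear limit, giving 137.4 g.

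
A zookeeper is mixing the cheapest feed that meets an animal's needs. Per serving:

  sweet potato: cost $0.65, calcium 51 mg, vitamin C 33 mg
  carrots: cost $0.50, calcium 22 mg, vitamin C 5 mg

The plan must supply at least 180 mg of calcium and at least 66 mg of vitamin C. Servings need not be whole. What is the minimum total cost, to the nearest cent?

The cheapest plan sits at a corner of the feasible region — with two constraints it uses at most two foods.
sweet potato only: max(180/51, 66/33) = 3.529 servings → $2.29.
carrots only: max(180/22, 66/5) = 13.2 servings → $6.60.
sweet potato + carrots with both tight: 1.172 servings and 5.465 servings → $3.49.
The minimum over all feasible corners is $2.29.

$2.29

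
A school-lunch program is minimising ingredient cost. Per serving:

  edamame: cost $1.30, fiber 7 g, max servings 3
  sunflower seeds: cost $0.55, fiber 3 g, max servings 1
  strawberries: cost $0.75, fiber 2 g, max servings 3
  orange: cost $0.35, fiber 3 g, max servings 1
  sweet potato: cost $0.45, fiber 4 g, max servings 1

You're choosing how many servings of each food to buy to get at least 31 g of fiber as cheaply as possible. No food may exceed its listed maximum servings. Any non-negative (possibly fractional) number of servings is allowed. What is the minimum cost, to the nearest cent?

Cost per g of fiber: sweet potato $0.1125, orange $0.1167, sunflower seeds $0.1833, edamame $0.1857, strawberries $0.3750.
Take 1 serving of sweet potato: +4.0 g fiber for $0.45 (total $0.45, still need 27.0 g).
Take 1 serving of orange: +3.0 g fiber for $0.35 (total $0.80, still need 24.0 g).
Take 1 serving of sunflower seeds: +3.0 g fiber for $0.55 (total $1.35, still need 21.0 g).
Take 3 servings of edamame: +21.0 g fiber for $3.90 (total $5.25, still need 0.0 g).
Filling from the cheapest source first is optimal under one linear minimum: $5.25.

$5.25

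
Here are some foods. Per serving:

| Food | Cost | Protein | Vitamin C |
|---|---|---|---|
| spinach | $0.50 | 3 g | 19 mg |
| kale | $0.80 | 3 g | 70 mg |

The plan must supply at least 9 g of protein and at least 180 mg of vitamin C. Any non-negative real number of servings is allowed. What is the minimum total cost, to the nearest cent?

spinach only: max(9/3, 180/19) = 9.474 servings → $4.74.
kale only: max(9/3, 180/70) = 3 servings → $2.40.
spinach + kale with both tight: 0.5882 servings and 2.412 servings → $2.22.
So the least-cost plan costs $2.22.

$2.22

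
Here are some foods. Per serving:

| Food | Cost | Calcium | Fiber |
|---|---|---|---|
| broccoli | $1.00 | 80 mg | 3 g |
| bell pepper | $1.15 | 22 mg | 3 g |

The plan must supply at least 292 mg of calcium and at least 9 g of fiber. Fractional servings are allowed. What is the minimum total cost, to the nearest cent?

An LP optimum is at a vertex; with two nutrient constraints at most two foods are used. Check each candidate.
broccoli only: max(292/80, 9/3) = 3.65 servings → $3.65.
bell pepper only: max(292/22, 9/3) = 13.27 servings → $15.26.
broccoli + bell pepper: intersection lies outside the first quadrant.
The minimum over all feasible corners is $3.65.

$3.65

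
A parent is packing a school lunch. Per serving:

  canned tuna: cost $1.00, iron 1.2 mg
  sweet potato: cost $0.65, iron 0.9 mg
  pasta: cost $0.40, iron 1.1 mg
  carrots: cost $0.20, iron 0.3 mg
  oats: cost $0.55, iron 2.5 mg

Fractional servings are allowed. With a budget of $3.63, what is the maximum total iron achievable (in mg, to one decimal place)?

Iron per dollar: oats 4.545, pasta 2.75, carrots 1.5, sweet potato 1.385, canned tuna 1.2.
With no serving limits, spend the whole cost allowance on oats: $3.63 / $0.55 × 2.5 mg = 16.5 mg.

16.5 mg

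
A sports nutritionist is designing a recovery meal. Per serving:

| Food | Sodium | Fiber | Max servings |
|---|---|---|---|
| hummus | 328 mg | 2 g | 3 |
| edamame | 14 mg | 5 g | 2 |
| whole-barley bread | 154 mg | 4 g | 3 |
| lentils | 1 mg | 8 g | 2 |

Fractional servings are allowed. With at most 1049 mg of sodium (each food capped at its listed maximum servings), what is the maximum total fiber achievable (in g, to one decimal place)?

41.4 g

Fiber per mg sodium: lentils 8, edamame 0.3571, whole-barley bread 0.02597, hummus 0.006098.
Take 2 servings of lentils: uses 2 mg sodium, +16.0 g fiber (running total 16.0 g).
Take 2 servings of edamame: uses 28 mg sodium, +10.0 g fiber (running total 26.0 g).
Take 3 servings of whole-barley bread: uses 462 mg sodium, +12.0 g fiber (running total 38.0 g).
Take 1.698 servings of hummus: uses 557 mg sodium, +3.4 g fiber (running total 41.4 g).
Filling greedily by fiber-per-mg sodium is optimal for one linear limit, giving 41.4 g.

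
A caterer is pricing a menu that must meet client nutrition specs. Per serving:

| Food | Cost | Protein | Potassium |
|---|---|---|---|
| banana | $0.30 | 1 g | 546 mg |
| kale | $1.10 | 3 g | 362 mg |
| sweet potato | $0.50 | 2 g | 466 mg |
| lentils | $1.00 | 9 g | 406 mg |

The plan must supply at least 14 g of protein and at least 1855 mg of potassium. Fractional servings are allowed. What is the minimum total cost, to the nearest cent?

Minimising a linear cost over {protein ≥ 14, potassium ≥ 1855, servings ≥ 0} — the optimum is at a vertex, using one or two foods.
banana only: max(14/1, 1855/546) = 14 servings → $4.20.
kale only: max(14/3, 1855/362) = 5.124 servings → $5.64.
sweet potato only: max(14/2, 1855/466) = 7 servings → $3.50.
lentils only: max(14/9, 1855/406) = 4.569 servings → $4.57.
banana + kale with both tight: 0.3895 servings and 4.537 servings → $5.11.
banana + sweet potato: the both-tight solution has a negative serving — not a feasible corner.
banana + lentils with both tight: 2.443 servings and 1.284 servings → $2.02.
kale + sweet potato with both tight: 4.175 servings and 0.7374 servings → $4.96.
kale + lentils: intersection lies outside the first quadrant.
sweet potato + lentils with both tight: 3.256 servings and 0.8321 servings → $2.46.
Cheapest feasible corner: $2.02.

$2.02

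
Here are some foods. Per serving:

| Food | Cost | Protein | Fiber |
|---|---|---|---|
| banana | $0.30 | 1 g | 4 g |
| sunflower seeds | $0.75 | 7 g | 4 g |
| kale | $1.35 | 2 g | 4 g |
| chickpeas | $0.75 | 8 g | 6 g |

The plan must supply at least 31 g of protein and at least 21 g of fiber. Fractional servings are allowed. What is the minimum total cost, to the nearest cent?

$2.91

A basic optimal solution has at most two foods positive. Try each food alone and each pair with both targets met exactly.
banana only: max(31/1, 21/4) = 31 servings → $9.30.
sunflower seeds only: max(31/7, 21/4) = 5.25 servings → $3.94.
kale only: max(31/2, 21/4) = 15.5 servings → $20.93.
chickpeas only: max(31/8, 21/6) = 3.875 servings → $2.91.
banana + sunflower seeds with both tight: 0.9583 servings and 4.292 servings → $3.51.
banana + kale with both targets exact would need a negative amount; discard.
banana + chickpeas with both targets exact would need a negative amount; discard.
sunflower seeds + kale with both tight: 4.1 servings and 1.15 servings → $4.63.
sunflower seeds + chickpeas with both tight: 1.8 servings and 2.3 servings → $3.08.
kale + chickpeas: the both-tight solution has a negative serving — not a feasible corner.
Cheapest feasible corner: $2.91.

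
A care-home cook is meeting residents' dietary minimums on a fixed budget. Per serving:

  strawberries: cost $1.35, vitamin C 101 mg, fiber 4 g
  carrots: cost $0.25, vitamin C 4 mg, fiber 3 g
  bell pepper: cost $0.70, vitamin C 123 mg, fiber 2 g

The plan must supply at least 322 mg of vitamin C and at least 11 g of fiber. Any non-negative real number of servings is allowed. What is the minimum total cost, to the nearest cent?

strawberries only: max(322/101, 11/4) = 3.188 servings → $4.30.
carrots only: max(322/4, 11/3) = 80.5 servings → $20.12.
bell pepper only: max(322/123, 11/2) = 5.5 servings → $3.85.
strawberries + carrots with both targets exact would need a negative amount; discard.
strawberries + bell pepper with both tight: 2.445 servings and 0.6103 servings → $3.73.
carrots + bell pepper with both tight: 1.964 servings and 2.554 servings → $2.28.
So the least-cost plan costs $2.28.

$2.28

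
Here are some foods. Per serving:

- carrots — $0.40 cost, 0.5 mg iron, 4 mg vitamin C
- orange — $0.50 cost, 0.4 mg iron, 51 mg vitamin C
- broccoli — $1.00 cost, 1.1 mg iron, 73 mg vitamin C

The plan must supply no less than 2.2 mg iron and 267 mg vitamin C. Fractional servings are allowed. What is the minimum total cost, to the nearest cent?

At the optimum either one food covers both requirements or two foods hit both targets exactly; no other combination can be cheaper.
carrots only: max(2.2/0.5, 267/4) = 66.75 servings → $26.70.
orange only: max(2.2/0.4, 267/51) = 5.5 servings → $2.75.
broccoli only: max(2.2/1.1, 267/73) = 3.658 servings → $3.66.
carrots + orange with both tight: 0.2259 servings and 5.218 servings → $2.70.
carrots + broccoli: the both-tight solution has a negative serving — not a feasible corner.
orange + broccoli with both tight: 4.948 servings and 0.2007 servings → $2.67.
Cheapest feasible corner: $2.67.

$2.67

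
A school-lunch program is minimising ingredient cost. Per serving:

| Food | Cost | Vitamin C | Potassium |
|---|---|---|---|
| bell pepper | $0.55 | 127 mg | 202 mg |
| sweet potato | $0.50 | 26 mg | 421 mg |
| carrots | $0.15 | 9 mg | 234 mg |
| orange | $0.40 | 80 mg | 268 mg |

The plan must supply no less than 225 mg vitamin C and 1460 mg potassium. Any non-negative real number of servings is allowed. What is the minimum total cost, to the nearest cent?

$1.49

With two linear requirements the optimum uses one or two foods; enumerate the corners.
bell pepper only: max(225/127, 1460/202) = 7.228 servings → $3.98.
sweet potato only: max(225/26, 1460/421) = 8.654 servings → $4.33.
carrots only: max(225/9, 1460/234) = 25 servings → $3.75.
orange only: max(225/80, 1460/268) = 5.448 servings → $2.18.
bell pepper + sweet potato with both tight: 1.177 servings and 2.903 servings → $2.10.
bell pepper + carrots with both tight: 1.416 servings and 5.017 servings → $1.53.
bell pepper + orange with both targets exact would need a negative amount; discard.
sweet potato + carrots: the both-tight solution has a negative serving — not a feasible corner.
sweet potato + orange with both tight: 2.115 servings and 2.125 servings → $1.91.
carrots + orange with both tight: 3.465 servings and 2.423 servings → $1.49.
Cheapest feasible corner: $1.49.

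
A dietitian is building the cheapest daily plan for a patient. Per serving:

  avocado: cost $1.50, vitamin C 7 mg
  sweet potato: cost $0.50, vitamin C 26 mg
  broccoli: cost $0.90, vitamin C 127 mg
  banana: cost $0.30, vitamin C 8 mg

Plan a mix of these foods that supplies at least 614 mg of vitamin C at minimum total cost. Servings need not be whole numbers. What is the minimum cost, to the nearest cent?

Cost per mg of vitamin C: broccoli $0.0071, sweet potato $0.0192, banana $0.0375, avocado $0.2143.
With no serving limits, use only broccoli: 614 mg / 127 mg = 4.835 servings × $0.90 = $4.35.

$4.35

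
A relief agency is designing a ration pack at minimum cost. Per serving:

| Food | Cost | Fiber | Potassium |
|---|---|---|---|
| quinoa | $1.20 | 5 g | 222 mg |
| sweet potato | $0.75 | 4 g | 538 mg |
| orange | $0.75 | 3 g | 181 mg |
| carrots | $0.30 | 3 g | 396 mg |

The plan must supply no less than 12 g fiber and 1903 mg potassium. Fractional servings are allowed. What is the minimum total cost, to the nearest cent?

This is a tiny linear program; its minimum lies at a vertex of the feasible set. List the vertices and price them.
quinoa only: max(12/5, 1903/222) = 8.572 servings → $10.29.
sweet potato only: max(12/4, 1903/538) = 3.537 servings → $2.65.
orange only: max(12/3, 1903/181) = 10.51 servings → $7.89.
carrots only: max(12/3, 1903/396) = 4.806 servings → $1.44.
quinoa + sweet potato with both targets exact would need a negative amount; discard.
quinoa + orange: the both-tight solution has a negative serving — not a feasible corner.
quinoa + carrots: intersection lies outside the first quadrant.
sweet potato + orange: the both-tight solution has a negative serving — not a feasible corner.
sweet potato + carrots: the both-tight solution has a negative serving — not a feasible corner.
orange + carrots with both targets exact would need a negative amount; discard.
The minimum over all feasible corners is $1.44.

$1.44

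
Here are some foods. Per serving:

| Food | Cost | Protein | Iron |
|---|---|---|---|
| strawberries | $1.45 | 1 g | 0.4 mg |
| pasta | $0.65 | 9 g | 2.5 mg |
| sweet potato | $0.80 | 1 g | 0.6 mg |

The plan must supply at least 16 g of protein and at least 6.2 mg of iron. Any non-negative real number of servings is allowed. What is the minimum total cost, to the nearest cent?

At the optimum either one food covers both requirements or two foods hit both targets exactly; no other combination can be cheaper.
strawberries only: max(16/1, 6.2/0.4) = 16 servings → $23.20.
pasta only: max(16/9, 6.2/2.5) = 2.48 servings → $1.61.
sweet potato only: max(16/1, 6.2/0.6) = 16 servings → $12.80.
strawberries + pasta with both tight: 14.36 servings and 0.1818 servings → $20.95.
strawberries + sweet potato: the both-tight solution has a negative serving — not a feasible corner.
pasta + sweet potato with both tight: 1.172 servings and 5.448 servings → $5.12.
So the least-cost plan costs $1.61.

$1.61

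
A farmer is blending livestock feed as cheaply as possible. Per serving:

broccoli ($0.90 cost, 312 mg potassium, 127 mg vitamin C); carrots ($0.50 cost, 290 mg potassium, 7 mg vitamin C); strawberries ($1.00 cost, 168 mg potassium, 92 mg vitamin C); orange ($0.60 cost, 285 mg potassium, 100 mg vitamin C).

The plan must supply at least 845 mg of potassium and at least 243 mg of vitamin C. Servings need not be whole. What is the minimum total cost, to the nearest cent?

$1.72

A basic optimal solution has at most two foods positive. Try each food alone and each pair with both targets met exactly.
broccoli only: max(845/312, 243/127) = 2.708 servings → $2.44.
carrots only: max(845/290, 243/7) = 34.71 servings → $17.36.
strawberries only: max(845/168, 243/92) = 5.03 servings → $5.03.
orange only: max(845/285, 243/100) = 2.965 servings → $1.78.
broccoli + carrots with both tight: 1.863 servings and 0.9092 servings → $2.13.
broccoli + strawberries: intersection lies outside the first quadrant.
broccoli + orange: intersection lies outside the first quadrant.
carrots + strawberries with both tight: 1.447 servings and 2.531 servings → $3.25.
carrots + orange with both tight: 0.5645 servings and 2.39 servings → $1.72.
strawberries + orange with both targets exact would need a negative amount; discard.
Cheapest feasible corner: $1.72.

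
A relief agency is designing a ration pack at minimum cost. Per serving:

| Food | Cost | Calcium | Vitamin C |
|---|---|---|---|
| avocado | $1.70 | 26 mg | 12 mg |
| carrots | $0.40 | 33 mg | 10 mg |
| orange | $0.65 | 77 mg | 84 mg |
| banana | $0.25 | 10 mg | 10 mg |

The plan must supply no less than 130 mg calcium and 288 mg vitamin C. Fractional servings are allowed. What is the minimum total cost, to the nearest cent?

$2.23

This is a tiny linear program; its minimum lies at a vertex of the feasible set. List the vertices and price them.
avocado only: max(130/26, 288/12) = 24 servings → $40.80.
carrots only: max(130/33, 288/10) = 28.8 servings → $11.52.
orange only: max(130/77, 288/84) = 3.429 servings → $2.23.
banana only: max(130/10, 288/10) = 28.8 servings → $7.20.
avocado + carrots with both targets exact would need a negative amount; discard.
avocado + orange with both targets exact would need a negative amount; discard.
avocado + banana: the both-tight solution has a negative serving — not a feasible corner.
carrots + orange: intersection lies outside the first quadrant.
carrots + banana with both targets exact would need a negative amount; discard.
orange + banana with both targets exact would need a negative amount; discard.
The minimum over all feasible corners is $2.23.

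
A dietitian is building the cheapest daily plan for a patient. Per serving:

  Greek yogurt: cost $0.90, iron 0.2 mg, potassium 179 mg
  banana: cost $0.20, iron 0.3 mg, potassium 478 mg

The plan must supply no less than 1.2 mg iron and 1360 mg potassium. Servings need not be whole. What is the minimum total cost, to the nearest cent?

Minimising a linear cost over {iron ≥ 1.2, potassium ≥ 1360, servings ≥ 0} — the optimum is at a vertex, using one or two foods.
Greek yogurt only: max(1.2/0.2, 1360/179) = 7.598 servings → $6.84.
banana only: max(1.2/0.3, 1360/478) = 4 servings → $0.80.
Greek yogurt + banana with both tight: 3.952 servings and 1.365 servings → $3.83.
So the least-cost plan costs $0.80.

$0.80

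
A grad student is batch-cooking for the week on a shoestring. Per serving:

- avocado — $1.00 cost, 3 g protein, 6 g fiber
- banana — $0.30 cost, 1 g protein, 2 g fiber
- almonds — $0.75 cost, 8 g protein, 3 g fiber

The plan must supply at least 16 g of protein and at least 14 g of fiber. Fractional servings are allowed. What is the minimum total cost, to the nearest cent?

$2.52

At the optimum either one food covers both requirements or two foods hit both targets exactly; no other combination can be cheaper.
avocado only: max(16/3, 14/6) = 5.333 servings → $5.33.
banana only: max(16/1, 14/2) = 16 servings → $4.80.
almonds only: max(16/8, 14/3) = 4.667 servings → $3.50.
avocado + banana (both tight): parallel constraints — no distinct corner.
avocado + almonds with both tight: 1.641 servings and 1.385 servings → $2.68.
banana + almonds with both tight: 4.923 servings and 1.385 servings → $2.52.
The minimum over all feasible corners is $2.52.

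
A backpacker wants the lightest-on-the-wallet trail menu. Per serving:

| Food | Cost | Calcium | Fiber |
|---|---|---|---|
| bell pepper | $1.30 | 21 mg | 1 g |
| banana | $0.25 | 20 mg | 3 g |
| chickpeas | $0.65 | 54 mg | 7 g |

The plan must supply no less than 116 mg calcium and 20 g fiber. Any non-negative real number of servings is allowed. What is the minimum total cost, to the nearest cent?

For a min-cost LP with two ≥-constraints, a basic feasible solution has at most two positive variables.
bell pepper only: max(116/21, 20/1) = 20 servings → $26.00.
banana only: max(116/20, 20/3) = 6.667 servings → $1.67.
chickpeas only: max(116/54, 20/7) = 2.857 servings → $1.86.
bell pepper + banana: intersection lies outside the first quadrant.
bell pepper + chickpeas: the both-tight solution has a negative serving — not a feasible corner.
banana + chickpeas: the both-tight solution has a negative serving — not a feasible corner.
The minimum over all feasible corners is $1.67.

$1.67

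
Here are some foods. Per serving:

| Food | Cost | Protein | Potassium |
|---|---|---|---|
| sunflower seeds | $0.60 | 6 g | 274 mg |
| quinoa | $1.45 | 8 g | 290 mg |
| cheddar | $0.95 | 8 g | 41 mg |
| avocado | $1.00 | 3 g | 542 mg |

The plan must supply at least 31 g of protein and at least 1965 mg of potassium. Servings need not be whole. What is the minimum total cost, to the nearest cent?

Minimising a linear cost over {protein ≥ 31, potassium ≥ 1965, servings ≥ 0} — the optimum is at a vertex, using one or two foods.
sunflower seeds only: max(31/6, 1965/274) = 7.172 servings → $4.30.
quinoa only: max(31/8, 1965/290) = 6.776 servings → $9.82.
cheddar only: max(31/8, 1965/41) = 47.93 servings → $45.53.
avocado only: max(31/3, 1965/542) = 10.33 servings → $10.33.
sunflower seeds + quinoa: intersection lies outside the first quadrant.
sunflower seeds + cheddar: intersection lies outside the first quadrant.
sunflower seeds + avocado with both tight: 4.488 servings and 1.356 servings → $4.05.
quinoa + cheddar: intersection lies outside the first quadrant.
quinoa + avocado with both tight: 3.147 servings and 1.942 servings → $6.50.
cheddar + avocado with both tight: 2.589 servings and 3.43 servings → $5.89.
Cheapest feasible corner: $4.05.

$4.05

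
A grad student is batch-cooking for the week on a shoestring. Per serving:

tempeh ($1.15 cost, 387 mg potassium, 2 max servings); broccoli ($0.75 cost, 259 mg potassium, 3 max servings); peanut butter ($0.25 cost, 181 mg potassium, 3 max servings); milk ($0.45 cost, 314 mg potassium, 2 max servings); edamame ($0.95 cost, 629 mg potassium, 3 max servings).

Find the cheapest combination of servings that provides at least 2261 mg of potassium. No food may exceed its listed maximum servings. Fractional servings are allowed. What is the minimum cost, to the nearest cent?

Cost per mg of potassium: peanut butter $0.0014, milk $0.0014, edamame $0.0015, broccoli $0.0029, tempeh $0.0030.
Take 3 servings of peanut butter: +543.0 mg potassium for $0.75 (total $0.75, still need 1718.0 mg).
Take 2 servings of milk: +628.0 mg potassium for $0.90 (total $1.65, still need 1090.0 mg).
Take 1.733 servings of edamame: +1090.0 mg potassium for $1.65 (total $3.30, still need 0.0 mg).
Greedy by cheapest-per-mg is optimal for a single linear constraint, so the minimum cost is $3.30.

$3.30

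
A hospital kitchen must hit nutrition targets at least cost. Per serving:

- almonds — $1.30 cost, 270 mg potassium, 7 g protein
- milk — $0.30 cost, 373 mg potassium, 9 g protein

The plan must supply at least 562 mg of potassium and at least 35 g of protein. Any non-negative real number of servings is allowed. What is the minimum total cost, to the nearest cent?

Minimising a linear cost over {potassium ≥ 562, protein ≥ 35, servings ≥ 0} — the optimum is at a vertex, using one or two foods.
almonds only: max(562/270, 35/7) = 5 servings → $6.50.
milk only: max(562/373, 35/9) = 3.889 servings → $1.17.
almonds + milk: the both-tight solution has a negative serving — not a feasible corner.
Cheapest feasible corner: $1.17.

$1.17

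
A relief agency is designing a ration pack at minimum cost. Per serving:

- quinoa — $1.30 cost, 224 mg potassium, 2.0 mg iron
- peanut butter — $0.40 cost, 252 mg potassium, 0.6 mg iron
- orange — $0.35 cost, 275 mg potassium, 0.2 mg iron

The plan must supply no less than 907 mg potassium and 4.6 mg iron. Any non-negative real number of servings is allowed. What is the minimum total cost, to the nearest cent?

$3.01

The cheapest plan sits at a corner of the feasible region — with two constraints it uses at most two foods.
quinoa only: max(907/224, 4.6/2.0) = 4.049 servings → $5.26.
peanut butter only: max(907/252, 4.6/0.6) = 7.667 servings → $3.07.
orange only: max(907/275, 4.6/0.2) = 23 servings → $8.05.
quinoa + peanut butter with both tight: 1.664 servings and 2.12 servings → $3.01.
quinoa + orange with both tight: 2.145 servings and 1.551 servings → $3.33.
peanut butter + orange: the both-tight solution has a negative serving — not a feasible corner.
So the least-cost plan costs $3.01.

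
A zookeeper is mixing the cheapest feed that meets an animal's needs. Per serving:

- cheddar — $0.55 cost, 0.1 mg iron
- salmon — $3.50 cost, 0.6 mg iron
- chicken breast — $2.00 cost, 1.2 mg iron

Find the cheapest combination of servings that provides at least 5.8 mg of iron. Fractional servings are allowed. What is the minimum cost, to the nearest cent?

Cost per mg of iron: chicken breast $1.6667, cheddar $5.5000, salmon $5.8333.
With no serving limits, use only chicken breast: 5.8 mg / 1.2 mg = 4.833 servings × $2.00 = $9.67.

$9.67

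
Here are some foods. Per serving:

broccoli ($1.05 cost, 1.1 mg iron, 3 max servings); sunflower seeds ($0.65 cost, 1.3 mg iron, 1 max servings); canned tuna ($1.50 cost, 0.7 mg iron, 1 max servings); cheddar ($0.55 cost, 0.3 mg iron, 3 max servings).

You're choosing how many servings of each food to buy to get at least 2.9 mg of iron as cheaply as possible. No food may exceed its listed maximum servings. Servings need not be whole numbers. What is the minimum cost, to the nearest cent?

Cost per mg of iron: sunflower seeds $0.5000, broccoli $0.9545, cheddar $1.8333, canned tuna $2.1429.
Take 1 serving of sunflower seeds: +1.3 mg iron for $0.65 (total $0.65, still need 1.6 mg).
Take 1.455 servings of broccoli: +1.6 mg iron for $1.53 (total $2.18, still need 0.0 mg).
Greedy by cheapest-per-mg is optimal for a single linear constraint, so the minimum cost is $2.18.

$2.18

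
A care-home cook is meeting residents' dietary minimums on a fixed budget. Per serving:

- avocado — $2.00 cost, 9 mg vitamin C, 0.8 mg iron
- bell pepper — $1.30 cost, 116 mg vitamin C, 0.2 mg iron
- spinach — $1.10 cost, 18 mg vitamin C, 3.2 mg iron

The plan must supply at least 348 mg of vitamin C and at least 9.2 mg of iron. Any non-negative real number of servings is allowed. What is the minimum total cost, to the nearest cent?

The cheapest plan sits at a corner of the feasible region — with two constraints it uses at most two foods.
avocado only: max(348/9, 9.2/0.8) = 38.67 servings → $77.33.
bell pepper only: max(348/116, 9.2/0.2) = 46 servings → $59.80.
spinach only: max(348/18, 9.2/3.2) = 19.33 servings → $21.27.
avocado + bell pepper with both tight: 10.96 servings and 2.149 servings → $24.72.
avocado + spinach: intersection lies outside the first quadrant.
bell pepper + spinach with both tight: 2.579 servings and 2.714 servings → $6.34.
Cheapest feasible corner: $6.34.

$6.34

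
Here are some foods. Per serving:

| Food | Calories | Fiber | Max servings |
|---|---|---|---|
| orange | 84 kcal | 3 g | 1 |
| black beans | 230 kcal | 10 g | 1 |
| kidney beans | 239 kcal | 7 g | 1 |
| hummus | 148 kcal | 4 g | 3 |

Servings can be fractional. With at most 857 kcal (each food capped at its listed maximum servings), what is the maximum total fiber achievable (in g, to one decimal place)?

28.2 g

Fiber per kcal: black beans 0.04348, orange 0.03571, kidney beans 0.02929, hummus 0.02703.
Take 1 serving of black beans: uses 230 kcal, +10.0 g fiber (running total 10.0 g).
Take 1 serving of orange: uses 84 kcal, +3.0 g fiber (running total 13.0 g).
Take 1 serving of kidney beans: uses 239 kcal, +7.0 g fiber (running total 20.0 g).
Take 2.054 servings of hummus: uses 304 kcal, +8.2 g fiber (running total 28.2 g).
Filling greedily by fiber-per-kcal is optimal for one linear limit, giving 28.2 g.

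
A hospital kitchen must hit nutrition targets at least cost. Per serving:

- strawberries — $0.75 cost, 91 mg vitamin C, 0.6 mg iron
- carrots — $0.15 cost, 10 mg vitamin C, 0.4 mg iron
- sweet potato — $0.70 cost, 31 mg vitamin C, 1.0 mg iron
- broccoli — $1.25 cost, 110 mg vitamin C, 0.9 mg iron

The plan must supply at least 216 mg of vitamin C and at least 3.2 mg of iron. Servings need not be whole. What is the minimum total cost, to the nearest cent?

strawberries only: max(216/91, 3.2/0.6) = 5.333 servings → $4.00.
carrots only: max(216/10, 3.2/0.4) = 21.6 servings → $3.24.
sweet potato only: max(216/31, 3.2/1.0) = 6.968 servings → $4.88.
broccoli only: max(216/110, 3.2/0.9) = 3.556 servings → $4.44.
strawberries + carrots with both tight: 1.789 servings and 5.316 servings → $2.14.
strawberries + sweet potato with both tight: 1.613 servings and 2.232 servings → $2.77.
strawberries + broccoli with both targets exact would need a negative amount; discard.
carrots + sweet potato: intersection lies outside the first quadrant.
carrots + broccoli with both tight: 4.503 servings and 1.554 servings → $2.62.
sweet potato + broccoli with both tight: 1.92 servings and 1.423 servings → $3.12.
So the least-cost plan costs $2.14.

$2.14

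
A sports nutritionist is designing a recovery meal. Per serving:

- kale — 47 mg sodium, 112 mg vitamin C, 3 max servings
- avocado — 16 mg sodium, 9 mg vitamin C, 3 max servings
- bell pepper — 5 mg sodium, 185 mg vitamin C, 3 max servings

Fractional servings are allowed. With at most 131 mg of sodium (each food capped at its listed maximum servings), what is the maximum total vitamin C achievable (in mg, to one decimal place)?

Vitamin C per mg sodium: bell pepper 37, kale 2.383, avocado 0.5625.
Take 3 servings of bell pepper: uses 15 mg sodium, +555.0 mg vitamin C (running total 555.0 mg).
Take 2.468 servings of kale: uses 116 mg sodium, +276.4 mg vitamin C (running total 831.4 mg).
Greedy by best ratio exhausts the sodium allowance optimally: 831.4 mg.

831.4 mg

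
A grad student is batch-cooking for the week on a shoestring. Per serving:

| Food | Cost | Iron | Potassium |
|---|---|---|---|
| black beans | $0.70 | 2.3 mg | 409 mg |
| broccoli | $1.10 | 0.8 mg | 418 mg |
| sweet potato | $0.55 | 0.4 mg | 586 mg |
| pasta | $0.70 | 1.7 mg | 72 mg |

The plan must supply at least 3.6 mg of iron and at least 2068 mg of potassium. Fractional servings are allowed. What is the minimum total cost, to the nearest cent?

$2.28

Check every corner: each single food scaled to meet both minima, and each pair solved so both constraints bind.
black beans only: max(3.6/2.3, 2068/409) = 5.056 servings → $3.54.
broccoli only: max(3.6/0.8, 2068/418) = 4.947 servings → $5.44.
sweet potato only: max(3.6/0.4, 2068/586) = 9 servings → $4.95.
pasta only: max(3.6/1.7, 2068/72) = 28.72 servings → $20.11.
black beans + broccoli: the both-tight solution has a negative serving — not a feasible corner.
black beans + sweet potato with both tight: 1.083 servings and 2.773 servings → $2.28.
black beans + pasta: the both-tight solution has a negative serving — not a feasible corner.
broccoli + sweet potato with both tight: 4.252 servings and 0.496 servings → $4.95.
broccoli + pasta: the both-tight solution has a negative serving — not a feasible corner.
sweet potato + pasta with both tight: 3.366 servings and 1.326 servings → $2.78.
So the least-cost plan costs $2.28.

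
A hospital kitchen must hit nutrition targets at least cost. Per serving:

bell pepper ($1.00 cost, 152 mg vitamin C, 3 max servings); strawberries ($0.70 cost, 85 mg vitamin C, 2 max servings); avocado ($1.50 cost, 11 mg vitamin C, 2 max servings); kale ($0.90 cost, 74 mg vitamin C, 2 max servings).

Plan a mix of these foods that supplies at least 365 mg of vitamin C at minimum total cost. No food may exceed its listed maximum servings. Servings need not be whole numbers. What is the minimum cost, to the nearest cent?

Cost per mg of vitamin C: bell pepper $0.0066, strawberries $0.0082, kale $0.0122, avocado $0.1364.
Take 2.401 servings of bell pepper: +365.0 mg vitamin C for $2.40 (total $2.40, still need 0.0 mg).
Greedy by cheapest-per-mg is optimal for a single linear constraint, so the minimum cost is $2.40.

$2.40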